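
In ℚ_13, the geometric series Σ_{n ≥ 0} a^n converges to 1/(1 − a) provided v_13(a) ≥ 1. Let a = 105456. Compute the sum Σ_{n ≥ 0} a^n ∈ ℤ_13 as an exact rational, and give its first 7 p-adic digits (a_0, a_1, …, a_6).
Σ a^n = 1/(1 − a) = -1/105455;  first 7 digits = (1, 0, 0, 9, 3, 0, 3)

v_13(a) = 3 ≥ 1, so the series converges in ℤ_13 to 1/(1 − a) = 1/(1 − 105456) = -1/105455. Expand this rational in ℤ_13: compute digits iteratively via d_i = x_i mod 13, x_{i+1} = (x_i − d_i)/13. The first 7 digits are (1, 0, 0, 9, 3, 0, 3).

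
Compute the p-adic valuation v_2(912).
v_2(912) = 4

v_2(n) is the largest exponent k such that 2^k divides n. Factor out: 912 = 2^4 · 57. (Sign doesn't affect v_p.) So v_2(912) = 4.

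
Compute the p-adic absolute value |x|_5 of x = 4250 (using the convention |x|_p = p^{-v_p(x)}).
|4250|_5 = 1/125

Step 1 — compute v_5(x) by factoring powers of 5 out of the numerator and denominator: v_5(4250) = 3. Step 2 — apply |x|_p = p^{-v_p(x)} = 5^{-3} = 1/125.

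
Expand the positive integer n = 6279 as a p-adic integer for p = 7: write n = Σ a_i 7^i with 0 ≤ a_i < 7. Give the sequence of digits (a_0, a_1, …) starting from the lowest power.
(a_0, a_1, …) = (0, 1, 2, 4, 2)

Repeated division by 7 gives the digits low-to-high: 6279 = 1·7^1 + 2·7^2 + 4·7^3 + 2·7^4. Digit sequence: (0, 1, 2, 4, 2).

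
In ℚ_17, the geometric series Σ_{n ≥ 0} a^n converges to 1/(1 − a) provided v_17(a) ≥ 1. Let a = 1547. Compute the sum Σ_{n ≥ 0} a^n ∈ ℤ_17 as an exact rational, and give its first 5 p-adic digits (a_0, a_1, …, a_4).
Σ a^n = 1/(1 − a) = -1/1546;  first 5 digits = (1, 6, 7, 6, 7)

v_17(a) = 1 ≥ 1, so the series converges in ℤ_17 to 1/(1 − a) = 1/(1 − 1547) = -1/1546. Expand this rational in ℤ_17: compute digits iteratively via d_i = x_i mod 17, x_{i+1} = (x_i − d_i)/17. The first 5 digits are (1, 6, 7, 6, 7).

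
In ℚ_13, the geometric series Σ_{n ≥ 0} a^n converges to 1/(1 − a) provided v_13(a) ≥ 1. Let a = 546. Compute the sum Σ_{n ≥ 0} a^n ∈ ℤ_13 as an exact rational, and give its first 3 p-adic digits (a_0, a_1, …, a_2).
Σ a^n = 1/(1 − a) = -1/545;  first 3 digits = (1, 3, 12)

v_13(a) = 1 ≥ 1, so the series converges in ℤ_13 to 1/(1 − a) = 1/(1 − 546) = -1/545. Expand this rational in ℤ_13: compute digits iteratively via d_i = x_i mod 13, x_{i+1} = (x_i − d_i)/13. The first 3 digits are (1, 3, 12).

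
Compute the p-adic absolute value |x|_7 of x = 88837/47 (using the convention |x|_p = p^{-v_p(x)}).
|88837/47|_7 = 1/2401

Step 1 — compute v_7(x) by factoring powers of 7 out of the numerator and denominator: v_7(88837/47) = 4. Step 2 — apply |x|_p = p^{-v_p(x)} = 7^{-4} = 1/2401.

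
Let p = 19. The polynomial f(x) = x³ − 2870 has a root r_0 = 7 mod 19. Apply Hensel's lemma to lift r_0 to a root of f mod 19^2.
r_1 = 7 (mod 361)

Hensel: r_{i+1} = r_i − f(r_i)/f′(r_i) mod 19^{i+2}, where f′(x) = 3x². Iterate:
  r_0 = 7 (mod 19)
  r_1 = 7 (mod 361)
Final: r = 7 with f(r) ≡ 0 mod 19^2.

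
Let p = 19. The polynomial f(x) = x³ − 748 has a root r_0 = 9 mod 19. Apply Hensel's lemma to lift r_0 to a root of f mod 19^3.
r_2 = 5329 (mod 6859)

Hensel: r_{i+1} = r_i − f(r_i)/f′(r_i) mod 19^{i+2}, where f′(x) = 3x². Iterate:
  r_0 = 9 (mod 19)
  r_1 = 275 (mod 361)
  r_2 = 5329 (mod 6859)
Final: r = 5329 with f(r) ≡ 0 mod 19^3.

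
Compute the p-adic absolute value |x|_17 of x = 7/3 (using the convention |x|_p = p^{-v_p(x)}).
|7/3|_17 = 1

Step 1 — compute v_17(x) by factoring powers of 17 out of the numerator and denominator: v_17(7/3) = 0. Step 2 — apply |x|_p = p^{-v_p(x)} = 17^{0} = 1.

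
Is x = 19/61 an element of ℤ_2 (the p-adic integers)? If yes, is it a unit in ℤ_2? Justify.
x ∈ ℤ_2^× (unit); v_2(x) = 0

ℤ_2 = {x ∈ ℚ_2 : v_2(x) ≥ 0} and ℤ_2^× = {x ∈ ℤ_2 : v_2(x) = 0}. Here v_2(19/61) = v_2(num) − v_2(den) = 0; compare against these criteria.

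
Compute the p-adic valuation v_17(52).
v_17(52) = 0

v_17(n) is the largest exponent k such that 17^k divides n. Factor out: 52 = 17^0 · 52. (Sign doesn't affect v_p.) So v_17(52) = 0.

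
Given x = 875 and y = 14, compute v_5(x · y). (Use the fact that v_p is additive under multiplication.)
v_5(12250) = 3

v_p(x) = 3 (factor: 875 = 5^3 · 7); v_p(y) = 0 (factor: 14 = 5^0 · 14). Additivity: v_p(xy) = v_p(x) + v_p(y) = 3 + 0 = 3. (Direct check: xy = 12250 = 5^3 · (98).)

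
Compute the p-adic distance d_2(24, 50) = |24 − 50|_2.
d_2(24, 50) = 1/2

Step 1 — x − y = 24 − 50 = -26. Step 2 — v_2(-26) = 1 (factor: -26 = −(2^1 · 13); the sign does not affect v_p). Step 3 — |x − y|_2 = 2^{-1} = 1/2.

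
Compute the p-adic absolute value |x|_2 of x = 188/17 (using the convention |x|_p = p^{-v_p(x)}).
|188/17|_2 = 1/4

Step 1 — compute v_2(x) by factoring powers of 2 out of the numerator and denominator: v_2(188/17) = 2. Step 2 — apply |x|_p = p^{-v_p(x)} = 2^{-2} = 1/4.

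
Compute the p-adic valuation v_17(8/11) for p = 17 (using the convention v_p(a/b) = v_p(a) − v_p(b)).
v_17(8/11) = 0

Factor powers of 17 from the numerator and denominator of the reduced fraction: 8 = 17^0 · 8 and 11 = 17^0 · 11. Apply v_p(a/b) = v_p(a) − v_p(b): v_17(8/11) = 0 − 0 = 0.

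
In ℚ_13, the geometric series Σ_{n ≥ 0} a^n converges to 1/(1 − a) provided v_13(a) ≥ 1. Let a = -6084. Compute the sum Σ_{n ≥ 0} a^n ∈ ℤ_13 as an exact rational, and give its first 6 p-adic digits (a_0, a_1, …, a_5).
Σ a^n = 1/(1 − a) = 1/6085;  first 6 digits = (1, 0, 3, 10, 8, 8)

v_13(a) = 2 ≥ 1, so the series converges in ℤ_13 to 1/(1 − a) = 1/(1 − (-6084)) = 1/6085. Expand this rational in ℤ_13: compute digits iteratively via d_i = x_i mod 13, x_{i+1} = (x_i − d_i)/13. The first 6 digits are (1, 0, 3, 10, 8, 8).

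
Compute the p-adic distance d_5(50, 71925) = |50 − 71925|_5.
d_5(50, 71925) = 1/3125

Step 1 — x − y = 50 − 71925 = -71875. Step 2 — v_5(-71875) = 5 (factor: -71875 = −(5^5 · 23); the sign does not affect v_p). Step 3 — |x − y|_5 = 5^{-5} = 1/3125.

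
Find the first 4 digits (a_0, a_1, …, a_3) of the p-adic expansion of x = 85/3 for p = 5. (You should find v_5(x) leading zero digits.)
(a_0, …, a_3) = (0, 4, 2, 3)

v_5(85/3) = 1, so a_0 = ... = a_0 = 0. Factor out: x = 5^1 · u with u = 17/3 a unit in ℤ_5. Expand u iteratively via a_{v+i} = u_i mod 5, u_{i+1} = (u_i − a_{v+i})/5:
  u_0 = 17/3;  a_1 = 4;  u_1 = (u_0 − 4)/5 = 1/3
  u_1 = 1/3;  a_2 = 2;  u_2 = (u_1 − 2)/5 = -1/3
  u_2 = -1/3;  a_3 = 3;  u_3 = (u_2 − 3)/5 = -2/3
Digits: (0, 4, 2, 3).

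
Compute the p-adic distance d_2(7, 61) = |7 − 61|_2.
d_2(7, 61) = 1/2

Step 1 — x − y = 7 − 61 = -54. Step 2 — v_2(-54) = 1 (factor: -54 = −(2^1 · 27); the sign does not affect v_p). Step 3 — |x − y|_2 = 2^{-1} = 1/2.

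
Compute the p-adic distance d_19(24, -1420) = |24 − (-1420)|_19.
d_19(24, -1420) = 1/361

Step 1 — x − y = 24 − (-1420) = 1444. Step 2 — v_19(1444) = 2 (factor: 1444 = (19^2 · 4); the sign does not affect v_p). Step 3 — |x − y|_19 = 19^{-2} = 1/361.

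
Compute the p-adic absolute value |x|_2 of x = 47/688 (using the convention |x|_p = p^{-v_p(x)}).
|47/688|_2 = 16

Step 1 — compute v_2(x) by factoring powers of 2 out of the numerator and denominator: v_2(47/688) = -4. Step 2 — apply |x|_p = p^{-v_p(x)} = 2^{4} = 16.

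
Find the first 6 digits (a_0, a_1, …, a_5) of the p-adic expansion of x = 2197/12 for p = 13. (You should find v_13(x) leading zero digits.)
(a_0, …, a_5) = (0, 0, 0, 12, 11, 11)

v_13(2197/12) = 3, so a_0 = ... = a_2 = 0. Factor out: x = 13^3 · u with u = 1/12 a unit in ℤ_13. Expand u iteratively via a_{v+i} = u_i mod 13, u_{i+1} = (u_i − a_{v+i})/13:
  u_0 = 1/12;  a_3 = 12;  u_1 = (u_0 − 12)/13 = -11/12
  u_1 = -11/12;  a_4 = 11;  u_2 = (u_1 − 11)/13 = -11/12
  u_2 = -11/12;  a_5 = 11;  u_3 = (u_2 − 11)/13 = -11/12
Digits: (0, 0, 0, 12, 11, 11).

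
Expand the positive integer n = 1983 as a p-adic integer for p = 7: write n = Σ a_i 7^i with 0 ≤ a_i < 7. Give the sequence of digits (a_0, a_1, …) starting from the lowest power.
(a_0, a_1, …) = (2, 3, 5, 5)

Repeated division by 7 gives the digits low-to-high: 1983 = 2 + 3·7^1 + 5·7^2 + 5·7^3. Digit sequence: (2, 3, 5, 5).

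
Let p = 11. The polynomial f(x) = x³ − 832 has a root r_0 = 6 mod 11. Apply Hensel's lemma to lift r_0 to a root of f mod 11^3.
r_2 = 666 (mod 1331)

Hensel: r_{i+1} = r_i − f(r_i)/f′(r_i) mod 11^{i+2}, where f′(x) = 3x². Iterate:
  r_0 = 6 (mod 11)
  r_1 = 61 (mod 121)
  r_2 = 666 (mod 1331)
Final: r = 666 with f(r) ≡ 0 mod 11^3.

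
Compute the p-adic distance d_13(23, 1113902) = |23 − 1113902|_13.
d_13(23, 1113902) = 1/371293

Step 1 — x − y = 23 − 1113902 = -1113879. Step 2 — v_13(-1113879) = 5 (factor: -1113879 = −(13^5 · 3); the sign does not affect v_p). Step 3 — |x − y|_13 = 13^{-5} = 1/371293.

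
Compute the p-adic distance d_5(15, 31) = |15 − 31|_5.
d_5(15, 31) = 1

Step 1 — x − y = 15 − 31 = -16. Step 2 — v_5(-16) = 0 (factor: -16 = −(5^0 · 16); the sign does not affect v_p). Step 3 — |x − y|_5 = 5^{0} = 1.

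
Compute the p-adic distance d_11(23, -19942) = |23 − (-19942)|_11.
d_11(23, -19942) = 1/1331

Step 1 — x − y = 23 − (-19942) = 19965. Step 2 — v_11(19965) = 3 (factor: 19965 = (11^3 · 15); the sign does not affect v_p). Step 3 — |x − y|_11 = 11^{-3} = 1/1331.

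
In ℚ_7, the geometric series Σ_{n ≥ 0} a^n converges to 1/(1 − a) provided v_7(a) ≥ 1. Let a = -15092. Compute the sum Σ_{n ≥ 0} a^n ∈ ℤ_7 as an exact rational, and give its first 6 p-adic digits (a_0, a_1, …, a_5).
Σ a^n = 1/(1 − a) = 1/15093;  first 6 digits = (1, 0, 0, 5, 0, 6)

v_7(a) = 3 ≥ 1, so the series converges in ℤ_7 to 1/(1 − a) = 1/(1 − (-15092)) = 1/15093. Expand this rational in ℤ_7: compute digits iteratively via d_i = x_i mod 7, x_{i+1} = (x_i − d_i)/7. The first 6 digits are (1, 0, 0, 5, 0, 6).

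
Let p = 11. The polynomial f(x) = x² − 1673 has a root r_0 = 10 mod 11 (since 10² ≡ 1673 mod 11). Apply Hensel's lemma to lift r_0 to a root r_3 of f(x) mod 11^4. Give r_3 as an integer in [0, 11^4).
r_3 = 5213 (mod 14641)

Hensel's recurrence: r_{i+1} = r_i − f(r_i)·(f′(r_i))^{-1} mod 11^{i+2}, with f′(x) = 2x. Iterate:
  r_0 = 10 (mod 11)
  r_1 = 10 (mod 121)
  r_2 = 1220 (mod 1331)
  r_3 = 5213 (mod 14641)
Final: r_3 = 5213, and one checks f(r_3) ≡ 0 mod 11^4.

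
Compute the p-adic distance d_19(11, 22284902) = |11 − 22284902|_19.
d_19(11, 22284902) = 1/2476099

Step 1 — x − y = 11 − 22284902 = -22284891. Step 2 — v_19(-22284891) = 5 (factor: -22284891 = −(19^5 · 9); the sign does not affect v_p). Step 3 — |x − y|_19 = 19^{-5} = 1/2476099.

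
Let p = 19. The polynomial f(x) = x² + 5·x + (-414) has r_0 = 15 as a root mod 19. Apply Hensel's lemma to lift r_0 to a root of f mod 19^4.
r_3 = 130298 (mod 130321)

Hensel: r_{i+1} = r_i − f(r_i)·(f′(r_i))^{-1} mod 19^{i+2}, f′(x) = 2x + 5. Iterate:
  r_0 = 15 (mod 19)
  r_1 = 338 (mod 361)
  r_2 = 6836 (mod 6859)
  r_3 = 130298 (mod 130321)
Final: r = 130298 satisfies f(r) ≡ 0 mod 19^4.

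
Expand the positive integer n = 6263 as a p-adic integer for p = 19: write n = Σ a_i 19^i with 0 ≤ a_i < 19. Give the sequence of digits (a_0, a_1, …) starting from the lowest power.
(a_0, a_1, …) = (12, 6, 17)

Repeated division by 19 gives the digits low-to-high: 6263 = 12 + 6·19^1 + 17·19^2. Digit sequence: (12, 6, 17).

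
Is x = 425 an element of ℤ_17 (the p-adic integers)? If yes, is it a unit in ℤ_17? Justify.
x ∈ ℤ_17 but not a unit; v_17(x) = 1 > 0

ℤ_17 = {x ∈ ℚ_17 : v_17(x) ≥ 0} and ℤ_17^× = {x ∈ ℤ_17 : v_17(x) = 0}. Here v_17(425) = v_17(num) − v_17(den) = 1; compare against these criteria.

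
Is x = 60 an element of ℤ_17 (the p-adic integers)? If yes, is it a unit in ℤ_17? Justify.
x ∈ ℤ_17^× (unit); v_17(x) = 0

ℤ_17 = {x ∈ ℚ_17 : v_17(x) ≥ 0} and ℤ_17^× = {x ∈ ℤ_17 : v_17(x) = 0}. Here v_17(60) = v_17(num) − v_17(den) = 0; compare against these criteria.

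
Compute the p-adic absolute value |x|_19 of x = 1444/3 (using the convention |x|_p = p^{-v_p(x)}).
|1444/3|_19 = 1/361

Step 1 — compute v_19(x) by factoring powers of 19 out of the numerator and denominator: v_19(1444/3) = 2. Step 2 — apply |x|_p = p^{-v_p(x)} = 19^{-2} = 1/361.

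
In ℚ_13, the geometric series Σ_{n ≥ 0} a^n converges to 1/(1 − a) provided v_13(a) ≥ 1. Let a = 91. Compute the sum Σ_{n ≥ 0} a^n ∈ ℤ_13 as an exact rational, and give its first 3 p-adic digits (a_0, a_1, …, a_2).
Σ a^n = 1/(1 − a) = -1/90;  first 3 digits = (1, 7, 10)

v_13(a) = 1 ≥ 1, so the series converges in ℤ_13 to 1/(1 − a) = 1/(1 − 91) = -1/90. Expand this rational in ℤ_13: compute digits iteratively via d_i = x_i mod 13, x_{i+1} = (x_i − d_i)/13. The first 3 digits are (1, 7, 10).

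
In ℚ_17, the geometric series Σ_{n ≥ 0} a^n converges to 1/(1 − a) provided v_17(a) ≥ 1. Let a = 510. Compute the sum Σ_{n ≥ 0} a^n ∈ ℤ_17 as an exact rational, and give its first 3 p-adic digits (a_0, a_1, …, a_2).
Σ a^n = 1/(1 − a) = -1/509;  first 3 digits = (1, 13, 0)

v_17(a) = 1 ≥ 1, so the series converges in ℤ_17 to 1/(1 − a) = 1/(1 − 510) = -1/509. Expand this rational in ℤ_17: compute digits iteratively via d_i = x_i mod 17, x_{i+1} = (x_i − d_i)/17. The first 3 digits are (1, 13, 0).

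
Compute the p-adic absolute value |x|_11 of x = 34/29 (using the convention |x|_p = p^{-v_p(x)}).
|34/29|_11 = 1

Step 1 — compute v_11(x) by factoring powers of 11 out of the numerator and denominator: v_11(34/29) = 0. Step 2 — apply |x|_p = p^{-v_p(x)} = 11^{0} = 1.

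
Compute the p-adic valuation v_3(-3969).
v_3(-3969) = 4

v_3(n) is the largest exponent k such that 3^k divides n. Factor out: -3969 = -3^4 · 49. (Sign doesn't affect v_p.) So v_3(-3969) = 4.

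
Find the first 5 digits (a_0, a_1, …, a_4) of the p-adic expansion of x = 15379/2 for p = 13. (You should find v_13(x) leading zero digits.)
(a_0, …, a_4) = (0, 0, 0, 10, 6)

v_13(15379/2) = 3, so a_0 = ... = a_2 = 0. Factor out: x = 13^3 · u with u = 7/2 a unit in ℤ_13. Expand u iteratively via a_{v+i} = u_i mod 13, u_{i+1} = (u_i − a_{v+i})/13:
  u_0 = 7/2;  a_3 = 10;  u_1 = (u_0 − 10)/13 = -1/2
  u_1 = -1/2;  a_4 = 6;  u_2 = (u_1 − 6)/13 = -1/2
Digits: (0, 0, 0, 10, 6).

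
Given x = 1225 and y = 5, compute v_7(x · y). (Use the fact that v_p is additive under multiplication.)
v_7(6125) = 2

v_p(x) = 2 (factor: 1225 = 7^2 · 25); v_p(y) = 0 (factor: 5 = 7^0 · 5). Additivity: v_p(xy) = v_p(x) + v_p(y) = 2 + 0 = 2. (Direct check: xy = 6125 = 7^2 · (125).)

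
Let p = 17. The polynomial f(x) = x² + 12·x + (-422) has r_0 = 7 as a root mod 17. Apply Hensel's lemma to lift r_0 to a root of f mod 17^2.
r_1 = 7 (mod 289)

Hensel: r_{i+1} = r_i − f(r_i)·(f′(r_i))^{-1} mod 17^{i+2}, f′(x) = 2x + 12. Iterate:
  r_0 = 7 (mod 17)
  r_1 = 7 (mod 289)
Final: r = 7 satisfies f(r) ≡ 0 mod 17^2.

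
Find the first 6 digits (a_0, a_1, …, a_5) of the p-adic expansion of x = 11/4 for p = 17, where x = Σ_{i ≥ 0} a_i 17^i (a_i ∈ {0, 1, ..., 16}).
(a_0, …, a_5) = (7, 4, 4, 4, 4, 4)

v_17(11/4) = 0 (numerator and denominator both coprime to 17), so x ∈ ℤ_17^×. Compute digits iteratively via a_i = x_i mod 17, x_{i+1} = (x_i − a_i)/17, with x_0 = x:
  x_0 = 11/4;  a_0 = 7;  x_1 = (x_0 − 7)/17 = -1/4
  x_1 = -1/4;  a_1 = 4;  x_2 = (x_1 − 4)/17 = -1/4
  x_2 = -1/4;  a_2 = 4;  x_3 = (x_2 − 4)/17 = -1/4
  x_3 = -1/4;  a_3 = 4;  x_4 = (x_3 − 4)/17 = -1/4
  x_4 = -1/4;  a_4 = 4;  x_5 = (x_4 − 4)/17 = -1/4
  x_5 = -1/4;  a_5 = 4;  x_6 = (x_5 − 4)/17 = -1/4
Digits: (7, 4, 4, 4, 4, 4).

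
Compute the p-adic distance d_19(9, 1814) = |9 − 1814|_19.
d_19(9, 1814) = 1/361

Step 1 — x − y = 9 − 1814 = -1805. Step 2 — v_19(-1805) = 2 (factor: -1805 = −(19^2 · 5); the sign does not affect v_p). Step 3 — |x − y|_19 = 19^{-2} = 1/361.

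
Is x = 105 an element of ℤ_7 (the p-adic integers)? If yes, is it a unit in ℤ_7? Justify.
x ∈ ℤ_7 but not a unit; v_7(x) = 1 > 0

ℤ_7 = {x ∈ ℚ_7 : v_7(x) ≥ 0} and ℤ_7^× = {x ∈ ℤ_7 : v_7(x) = 0}. Here v_7(105) = v_7(num) − v_7(den) = 1; compare against these criteria.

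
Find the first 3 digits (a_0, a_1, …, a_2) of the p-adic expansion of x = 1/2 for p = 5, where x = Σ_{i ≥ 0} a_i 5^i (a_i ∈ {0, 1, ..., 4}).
(a_0, …, a_2) = (3, 2, 2)

v_5(1/2) = 0 (numerator and denominator both coprime to 5), so x ∈ ℤ_5^×. Compute digits iteratively via a_i = x_i mod 5, x_{i+1} = (x_i − a_i)/5, with x_0 = x:
  x_0 = 1/2;  a_0 = 3;  x_1 = (x_0 − 3)/5 = -1/2
  x_1 = -1/2;  a_1 = 2;  x_2 = (x_1 − 2)/5 = -1/2
  x_2 = -1/2;  a_2 = 2;  x_3 = (x_2 − 2)/5 = -1/2
Digits: (3, 2, 2).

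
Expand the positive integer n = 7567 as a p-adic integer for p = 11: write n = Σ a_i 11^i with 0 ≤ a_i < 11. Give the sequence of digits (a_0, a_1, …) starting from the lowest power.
(a_0, a_1, …) = (10, 5, 7, 5)

Repeated division by 11 gives the digits low-to-high: 7567 = 10 + 5·11^1 + 7·11^2 + 5·11^3. Digit sequence: (10, 5, 7, 5).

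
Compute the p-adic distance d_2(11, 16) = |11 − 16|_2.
d_2(11, 16) = 1

Step 1 — x − y = 11 − 16 = -5. Step 2 — v_2(-5) = 0 (factor: -5 = −(2^0 · 5); the sign does not affect v_p). Step 3 — |x − y|_2 = 2^{0} = 1.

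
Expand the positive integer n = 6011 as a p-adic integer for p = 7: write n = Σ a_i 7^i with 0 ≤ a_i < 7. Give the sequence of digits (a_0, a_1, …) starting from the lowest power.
(a_0, a_1, …) = (5, 4, 3, 3, 2)

Repeated division by 7 gives the digits low-to-high: 6011 = 5 + 4·7^1 + 3·7^2 + 3·7^3 + 2·7^4. Digit sequence: (5, 4, 3, 3, 2).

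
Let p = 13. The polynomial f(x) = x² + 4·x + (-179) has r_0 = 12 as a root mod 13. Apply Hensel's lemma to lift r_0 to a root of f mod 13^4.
r_3 = 1442 (mod 28561)

Hensel: r_{i+1} = r_i − f(r_i)·(f′(r_i))^{-1} mod 13^{i+2}, f′(x) = 2x + 4. Iterate:
  r_0 = 12 (mod 13)
  r_1 = 90 (mod 169)
  r_2 = 1442 (mod 2197)
  r_3 = 1442 (mod 28561)
Final: r = 1442 satisfies f(r) ≡ 0 mod 13^4.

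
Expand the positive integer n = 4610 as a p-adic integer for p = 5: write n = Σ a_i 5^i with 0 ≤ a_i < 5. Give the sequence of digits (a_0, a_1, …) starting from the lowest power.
(a_0, a_1, …) = (0, 2, 4, 1, 2, 1)

Repeated division by 5 gives the digits low-to-high: 4610 = 2·5^1 + 4·5^2 + 1·5^3 + 2·5^4 + 1·5^5. Digit sequence: (0, 2, 4, 1, 2, 1).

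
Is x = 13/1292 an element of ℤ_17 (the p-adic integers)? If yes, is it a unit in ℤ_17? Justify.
x ∉ ℤ_17 (v_17(x) = -1 < 0)

ℤ_17 = {x ∈ ℚ_17 : v_17(x) ≥ 0} and ℤ_17^× = {x ∈ ℤ_17 : v_17(x) = 0}. Here v_17(13/1292) = v_17(num) − v_17(den) = -1; compare against these criteria.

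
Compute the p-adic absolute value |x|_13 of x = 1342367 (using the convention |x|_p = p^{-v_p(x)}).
|1342367|_13 = 1/28561

Step 1 — compute v_13(x) by factoring powers of 13 out of the numerator and denominator: v_13(1342367) = 4. Step 2 — apply |x|_p = p^{-v_p(x)} = 13^{-4} = 1/28561.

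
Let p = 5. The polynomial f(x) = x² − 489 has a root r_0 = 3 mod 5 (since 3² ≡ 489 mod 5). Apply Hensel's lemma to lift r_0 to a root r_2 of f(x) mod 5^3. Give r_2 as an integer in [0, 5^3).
r_2 = 58 (mod 125)

Hensel's recurrence: r_{i+1} = r_i − f(r_i)·(f′(r_i))^{-1} mod 5^{i+2}, with f′(x) = 2x. Iterate:
  r_0 = 3 (mod 5)
  r_1 = 8 (mod 25)
  r_2 = 58 (mod 125)
Final: r_2 = 58, and one checks f(r_2) ≡ 0 mod 5^3.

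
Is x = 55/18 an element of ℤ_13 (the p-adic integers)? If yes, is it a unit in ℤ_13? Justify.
x ∈ ℤ_13^× (unit); v_13(x) = 0

ℤ_13 = {x ∈ ℚ_13 : v_13(x) ≥ 0} and ℤ_13^× = {x ∈ ℤ_13 : v_13(x) = 0}. Here v_13(55/18) = v_13(num) − v_13(den) = 0; compare against these criteria.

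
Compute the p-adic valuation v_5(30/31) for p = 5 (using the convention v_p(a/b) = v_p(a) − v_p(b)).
v_5(30/31) = 1

Factor powers of 5 from the numerator and denominator of the reduced fraction: 30 = 5^1 · 6 and 31 = 5^0 · 31. Apply v_p(a/b) = v_p(a) − v_p(b): v_5(30/31) = 1 − 0 = 1.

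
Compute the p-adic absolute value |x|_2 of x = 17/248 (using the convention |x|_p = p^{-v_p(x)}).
|17/248|_2 = 8

Step 1 — compute v_2(x) by factoring powers of 2 out of the numerator and denominator: v_2(17/248) = -3. Step 2 — apply |x|_p = p^{-v_p(x)} = 2^{3} = 8.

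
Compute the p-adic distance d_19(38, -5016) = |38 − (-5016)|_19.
d_19(38, -5016) = 1/361

Step 1 — x − y = 38 − (-5016) = 5054. Step 2 — v_19(5054) = 2 (factor: 5054 = (19^2 · 14); the sign does not affect v_p). Step 3 — |x − y|_19 = 19^{-2} = 1/361.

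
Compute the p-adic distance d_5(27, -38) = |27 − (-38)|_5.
d_5(27, -38) = 1/5

Step 1 — x − y = 27 − (-38) = 65. Step 2 — v_5(65) = 1 (factor: 65 = (5^1 · 13); the sign does not affect v_p). Step 3 — |x − y|_5 = 5^{-1} = 1/5.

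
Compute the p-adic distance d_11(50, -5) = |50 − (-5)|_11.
d_11(50, -5) = 1/11

Step 1 — x − y = 50 − (-5) = 55. Step 2 — v_11(55) = 1 (factor: 55 = (11^1 · 5); the sign does not affect v_p). Step 3 — |x − y|_11 = 11^{-1} = 1/11.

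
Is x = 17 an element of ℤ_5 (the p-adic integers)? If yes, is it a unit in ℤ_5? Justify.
x ∈ ℤ_5^× (unit); v_5(x) = 0

ℤ_5 = {x ∈ ℚ_5 : v_5(x) ≥ 0} and ℤ_5^× = {x ∈ ℤ_5 : v_5(x) = 0}. Here v_5(17) = v_5(num) − v_5(den) = 0; compare against these criteria.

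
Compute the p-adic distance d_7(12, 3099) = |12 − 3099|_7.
d_7(12, 3099) = 1/343

Step 1 — x − y = 12 − 3099 = -3087. Step 2 — v_7(-3087) = 3 (factor: -3087 = −(7^3 · 9); the sign does not affect v_p). Step 3 — |x − y|_7 = 7^{-3} = 1/343.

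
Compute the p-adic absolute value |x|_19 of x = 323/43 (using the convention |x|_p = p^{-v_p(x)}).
|323/43|_19 = 1/19

Step 1 — compute v_19(x) by factoring powers of 19 out of the numerator and denominator: v_19(323/43) = 1. Step 2 — apply |x|_p = p^{-v_p(x)} = 19^{-1} = 1/19.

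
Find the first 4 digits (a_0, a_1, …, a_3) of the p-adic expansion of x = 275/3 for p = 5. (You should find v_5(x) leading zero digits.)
(a_0, …, a_3) = (0, 0, 2, 2)

v_5(275/3) = 2, so a_0 = ... = a_1 = 0. Factor out: x = 5^2 · u with u = 11/3 a unit in ℤ_5. Expand u iteratively via a_{v+i} = u_i mod 5, u_{i+1} = (u_i − a_{v+i})/5:
  u_0 = 11/3;  a_2 = 2;  u_1 = (u_0 − 2)/5 = 1/3
  u_1 = 1/3;  a_3 = 2;  u_2 = (u_1 − 2)/5 = -1/3
Digits: (0, 0, 2, 2).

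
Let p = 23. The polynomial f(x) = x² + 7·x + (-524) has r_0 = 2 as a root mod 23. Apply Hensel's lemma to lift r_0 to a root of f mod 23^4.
r_3 = 40781 (mod 279841)

Hensel: r_{i+1} = r_i − f(r_i)·(f′(r_i))^{-1} mod 23^{i+2}, f′(x) = 2x + 7. Iterate:
  r_0 = 2 (mod 23)
  r_1 = 48 (mod 529)
  r_2 = 4280 (mod 12167)
  r_3 = 40781 (mod 279841)
Final: r = 40781 satisfies f(r) ≡ 0 mod 23^4.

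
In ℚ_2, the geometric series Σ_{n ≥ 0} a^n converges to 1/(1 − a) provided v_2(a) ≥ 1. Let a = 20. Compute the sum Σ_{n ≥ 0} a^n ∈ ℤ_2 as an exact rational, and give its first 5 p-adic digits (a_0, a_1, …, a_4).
Σ a^n = 1/(1 − a) = -1/19;  first 5 digits = (1, 0, 1, 0, 0)

v_2(a) = 2 ≥ 1, so the series converges in ℤ_2 to 1/(1 − a) = 1/(1 − 20) = -1/19. Expand this rational in ℤ_2: compute digits iteratively via d_i = x_i mod 2, x_{i+1} = (x_i − d_i)/2. The first 5 digits are (1, 0, 1, 0, 0).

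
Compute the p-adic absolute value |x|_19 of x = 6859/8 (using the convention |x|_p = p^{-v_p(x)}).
|6859/8|_19 = 1/6859

Step 1 — compute v_19(x) by factoring powers of 19 out of the numerator and denominator: v_19(6859/8) = 3. Step 2 — apply |x|_p = p^{-v_p(x)} = 19^{-3} = 1/6859.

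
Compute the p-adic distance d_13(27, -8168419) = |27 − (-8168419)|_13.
d_13(27, -8168419) = 1/371293

Step 1 — x − y = 27 − (-8168419) = 8168446. Step 2 — v_13(8168446) = 5 (factor: 8168446 = (13^5 · 22); the sign does not affect v_p). Step 3 — |x − y|_13 = 13^{-5} = 1/371293.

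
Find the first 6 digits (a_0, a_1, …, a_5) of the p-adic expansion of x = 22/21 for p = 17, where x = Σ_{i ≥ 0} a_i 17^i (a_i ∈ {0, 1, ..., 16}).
(a_0, …, a_5) = (14, 13, 0, 4, 3, 16)

v_17(22/21) = 0 (numerator and denominator both coprime to 17), so x ∈ ℤ_17^×. Compute digits iteratively via a_i = x_i mod 17, x_{i+1} = (x_i − a_i)/17, with x_0 = x:
  x_0 = 22/21;  a_0 = 14;  x_1 = (x_0 − 14)/17 = -16/21
  x_1 = -16/21;  a_1 = 13;  x_2 = (x_1 − 13)/17 = -17/21
  x_2 = -17/21;  a_2 = 0;  x_3 = (x_2 − 0)/17 = -1/21
  x_3 = -1/21;  a_3 = 4;  x_4 = (x_3 − 4)/17 = -5/21
  x_4 = -5/21;  a_4 = 3;  x_5 = (x_4 − 3)/17 = -4/21
  x_5 = -4/21;  a_5 = 16;  x_6 = (x_5 − 16)/17 = -20/21
Digits: (14, 13, 0, 4, 3, 16).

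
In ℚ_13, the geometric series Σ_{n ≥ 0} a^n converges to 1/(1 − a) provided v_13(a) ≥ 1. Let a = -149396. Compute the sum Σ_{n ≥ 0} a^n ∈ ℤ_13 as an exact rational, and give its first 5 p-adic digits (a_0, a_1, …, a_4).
Σ a^n = 1/(1 − a) = 1/149397;  first 5 digits = (1, 0, 0, 10, 7)

v_13(a) = 3 ≥ 1, so the series converges in ℤ_13 to 1/(1 − a) = 1/(1 − (-149396)) = 1/149397. Expand this rational in ℤ_13: compute digits iteratively via d_i = x_i mod 13, x_{i+1} = (x_i − d_i)/13. The first 5 digits are (1, 0, 0, 10, 7).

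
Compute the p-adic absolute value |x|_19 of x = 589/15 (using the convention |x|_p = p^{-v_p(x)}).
|589/15|_19 = 1/19

Step 1 — compute v_19(x) by factoring powers of 19 out of the numerator and denominator: v_19(589/15) = 1. Step 2 — apply |x|_p = p^{-v_p(x)} = 19^{-1} = 1/19.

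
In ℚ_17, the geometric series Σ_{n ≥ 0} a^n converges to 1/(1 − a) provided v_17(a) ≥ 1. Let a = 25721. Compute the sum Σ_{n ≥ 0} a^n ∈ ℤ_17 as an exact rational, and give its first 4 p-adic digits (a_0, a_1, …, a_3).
Σ a^n = 1/(1 − a) = -1/25720;  first 4 digits = (1, 0, 4, 5)

v_17(a) = 2 ≥ 1, so the series converges in ℤ_17 to 1/(1 − a) = 1/(1 − 25721) = -1/25720. Expand this rational in ℤ_17: compute digits iteratively via d_i = x_i mod 17, x_{i+1} = (x_i − d_i)/17. The first 4 digits are (1, 0, 4, 5).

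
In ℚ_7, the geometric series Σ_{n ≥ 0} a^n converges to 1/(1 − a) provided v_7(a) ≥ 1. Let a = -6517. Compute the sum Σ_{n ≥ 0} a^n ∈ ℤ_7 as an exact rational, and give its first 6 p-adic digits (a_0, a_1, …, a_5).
Σ a^n = 1/(1 − a) = 1/6518;  first 6 digits = (1, 0, 0, 2, 4, 6)

v_7(a) = 3 ≥ 1, so the series converges in ℤ_7 to 1/(1 − a) = 1/(1 − (-6517)) = 1/6518. Expand this rational in ℤ_7: compute digits iteratively via d_i = x_i mod 7, x_{i+1} = (x_i − d_i)/7. The first 6 digits are (1, 0, 0, 2, 4, 6).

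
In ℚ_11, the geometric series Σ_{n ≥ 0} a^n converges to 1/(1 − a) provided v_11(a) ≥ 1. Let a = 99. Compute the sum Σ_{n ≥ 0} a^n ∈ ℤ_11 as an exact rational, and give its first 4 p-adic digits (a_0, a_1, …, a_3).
Σ a^n = 1/(1 − a) = -1/98;  first 4 digits = (1, 9, 4, 10)

v_11(a) = 1 ≥ 1, so the series converges in ℤ_11 to 1/(1 − a) = 1/(1 − 99) = -1/98. Expand this rational in ℤ_11: compute digits iteratively via d_i = x_i mod 11, x_{i+1} = (x_i − d_i)/11. The first 4 digits are (1, 9, 4, 10).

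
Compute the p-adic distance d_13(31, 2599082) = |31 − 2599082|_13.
d_13(31, 2599082) = 1/371293

Step 1 — x − y = 31 − 2599082 = -2599051. Step 2 — v_13(-2599051) = 5 (factor: -2599051 = −(13^5 · 7); the sign does not affect v_p). Step 3 — |x − y|_13 = 13^{-5} = 1/371293.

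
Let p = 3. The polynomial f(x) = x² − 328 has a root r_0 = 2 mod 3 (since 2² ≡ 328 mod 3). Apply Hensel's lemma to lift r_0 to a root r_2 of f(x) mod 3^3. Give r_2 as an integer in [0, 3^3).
r_2 = 2 (mod 27)

Hensel's recurrence: r_{i+1} = r_i − f(r_i)·(f′(r_i))^{-1} mod 3^{i+2}, with f′(x) = 2x. Iterate:
  r_0 = 2 (mod 3)
  r_1 = 2 (mod 9)
  r_2 = 2 (mod 27)
Final: r_2 = 2, and one checks f(r_2) ≡ 0 mod 3^3.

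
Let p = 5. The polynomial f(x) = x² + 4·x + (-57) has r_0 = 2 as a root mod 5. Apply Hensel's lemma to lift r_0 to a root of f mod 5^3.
r_2 = 42 (mod 125)

Hensel: r_{i+1} = r_i − f(r_i)·(f′(r_i))^{-1} mod 5^{i+2}, f′(x) = 2x + 4. Iterate:
  r_0 = 2 (mod 5)
  r_1 = 17 (mod 25)
  r_2 = 42 (mod 125)
Final: r = 42 satisfies f(r) ≡ 0 mod 5^3.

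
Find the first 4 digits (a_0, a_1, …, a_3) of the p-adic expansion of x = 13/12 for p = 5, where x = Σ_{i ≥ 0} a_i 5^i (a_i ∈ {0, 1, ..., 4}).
(a_0, …, a_3) = (4, 4, 2, 4)

v_5(13/12) = 0 (numerator and denominator both coprime to 5), so x ∈ ℤ_5^×. Compute digits iteratively via a_i = x_i mod 5, x_{i+1} = (x_i − a_i)/5, with x_0 = x:
  x_0 = 13/12;  a_0 = 4;  x_1 = (x_0 − 4)/5 = -7/12
  x_1 = -7/12;  a_1 = 4;  x_2 = (x_1 − 4)/5 = -11/12
  x_2 = -11/12;  a_2 = 2;  x_3 = (x_2 − 2)/5 = -7/12
  x_3 = -7/12;  a_3 = 4;  x_4 = (x_3 − 4)/5 = -11/12
Digits: (4, 4, 2, 4).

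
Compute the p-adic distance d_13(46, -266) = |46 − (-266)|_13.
d_13(46, -266) = 1/13

Step 1 — x − y = 46 − (-266) = 312. Step 2 — v_13(312) = 1 (factor: 312 = (13^1 · 24); the sign does not affect v_p). Step 3 — |x − y|_13 = 13^{-1} = 1/13.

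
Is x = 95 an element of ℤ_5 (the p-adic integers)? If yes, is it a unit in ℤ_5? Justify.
x ∈ ℤ_5 but not a unit; v_5(x) = 1 > 0

ℤ_5 = {x ∈ ℚ_5 : v_5(x) ≥ 0} and ℤ_5^× = {x ∈ ℤ_5 : v_5(x) = 0}. Here v_5(95) = v_5(num) − v_5(den) = 1; compare against these criteria.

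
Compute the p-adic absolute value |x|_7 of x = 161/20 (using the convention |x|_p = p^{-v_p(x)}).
|161/20|_7 = 1/7

Step 1 — compute v_7(x) by factoring powers of 7 out of the numerator and denominator: v_7(161/20) = 1. Step 2 — apply |x|_p = p^{-v_p(x)} = 7^{-1} = 1/7.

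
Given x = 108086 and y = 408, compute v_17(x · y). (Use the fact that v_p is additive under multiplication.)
v_17(44099088) = 4

v_p(x) = 3 (factor: 108086 = 17^3 · 22); v_p(y) = 1 (factor: 408 = 17^1 · 24). Additivity: v_p(xy) = v_p(x) + v_p(y) = 3 + 1 = 4. (Direct check: xy = 44099088 = 17^4 · (528).)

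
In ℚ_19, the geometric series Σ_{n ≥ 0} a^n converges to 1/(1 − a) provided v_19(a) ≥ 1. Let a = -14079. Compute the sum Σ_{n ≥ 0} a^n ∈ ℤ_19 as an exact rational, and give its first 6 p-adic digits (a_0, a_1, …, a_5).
Σ a^n = 1/(1 − a) = 1/14080;  first 6 digits = (1, 0, 18, 16, 0, 4)

v_19(a) = 2 ≥ 1, so the series converges in ℤ_19 to 1/(1 − a) = 1/(1 − (-14079)) = 1/14080. Expand this rational in ℤ_19: compute digits iteratively via d_i = x_i mod 19, x_{i+1} = (x_i − d_i)/19. The first 6 digits are (1, 0, 18, 16, 0, 4).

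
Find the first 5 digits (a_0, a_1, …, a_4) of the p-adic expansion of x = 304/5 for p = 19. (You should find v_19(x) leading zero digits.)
(a_0, …, a_4) = (0, 7, 15, 3, 15)

v_19(304/5) = 1, so a_0 = ... = a_0 = 0. Factor out: x = 19^1 · u with u = 16/5 a unit in ℤ_19. Expand u iteratively via a_{v+i} = u_i mod 19, u_{i+1} = (u_i − a_{v+i})/19:
  u_0 = 16/5;  a_1 = 7;  u_1 = (u_0 − 7)/19 = -1/5
  u_1 = -1/5;  a_2 = 15;  u_2 = (u_1 − 15)/19 = -4/5
  u_2 = -4/5;  a_3 = 3;  u_3 = (u_2 − 3)/19 = -1/5
  u_3 = -1/5;  a_4 = 15;  u_4 = (u_3 − 15)/19 = -4/5
Digits: (0, 7, 15, 3, 15).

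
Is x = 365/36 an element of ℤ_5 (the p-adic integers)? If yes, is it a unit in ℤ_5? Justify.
x ∈ ℤ_5 but not a unit; v_5(x) = 1 > 0

ℤ_5 = {x ∈ ℚ_5 : v_5(x) ≥ 0} and ℤ_5^× = {x ∈ ℤ_5 : v_5(x) = 0}. Here v_5(365/36) = v_5(num) − v_5(den) = 1; compare against these criteria.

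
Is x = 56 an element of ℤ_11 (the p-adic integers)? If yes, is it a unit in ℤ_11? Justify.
x ∈ ℤ_11^× (unit); v_11(x) = 0

ℤ_11 = {x ∈ ℚ_11 : v_11(x) ≥ 0} and ℤ_11^× = {x ∈ ℤ_11 : v_11(x) = 0}. Here v_11(56) = v_11(num) − v_11(den) = 0; compare against these criteria.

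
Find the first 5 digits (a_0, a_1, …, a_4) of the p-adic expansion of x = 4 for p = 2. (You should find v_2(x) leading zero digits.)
(a_0, …, a_4) = (0, 0, 1, 0, 0)

v_2(4) = 2, so a_0 = ... = a_1 = 0. Factor out: x = 2^2 · u with u = 1 a unit in ℤ_2. Expand u iteratively via a_{v+i} = u_i mod 2, u_{i+1} = (u_i − a_{v+i})/2:
  u_0 = 1;  a_2 = 1;  u_1 = (u_0 − 1)/2 = 0
  u_1 = 0;  a_3 = 0;  u_2 = (u_1 − 0)/2 = 0
  u_2 = 0;  a_4 = 0;  u_3 = (u_2 − 0)/2 = 0
Digits: (0, 0, 1, 0, 0).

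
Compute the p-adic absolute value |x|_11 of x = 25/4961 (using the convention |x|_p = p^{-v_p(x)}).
|25/4961|_11 = 121

Step 1 — compute v_11(x) by factoring powers of 11 out of the numerator and denominator: v_11(25/4961) = -2. Step 2 — apply |x|_p = p^{-v_p(x)} = 11^{2} = 121.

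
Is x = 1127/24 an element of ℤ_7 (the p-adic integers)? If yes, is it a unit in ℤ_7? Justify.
x ∈ ℤ_7 but not a unit; v_7(x) = 2 > 0

ℤ_7 = {x ∈ ℚ_7 : v_7(x) ≥ 0} and ℤ_7^× = {x ∈ ℤ_7 : v_7(x) = 0}. Here v_7(1127/24) = v_7(num) − v_7(den) = 2; compare against these criteria.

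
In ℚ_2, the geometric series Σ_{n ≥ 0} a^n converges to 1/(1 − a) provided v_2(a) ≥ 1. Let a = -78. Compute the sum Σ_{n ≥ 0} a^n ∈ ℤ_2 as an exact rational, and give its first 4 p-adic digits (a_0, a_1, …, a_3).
Σ a^n = 1/(1 − a) = 1/79;  first 4 digits = (1, 1, 1, 1)

v_2(a) = 1 ≥ 1, so the series converges in ℤ_2 to 1/(1 − a) = 1/(1 − (-78)) = 1/79. Expand this rational in ℤ_2: compute digits iteratively via d_i = x_i mod 2, x_{i+1} = (x_i − d_i)/2. The first 4 digits are (1, 1, 1, 1).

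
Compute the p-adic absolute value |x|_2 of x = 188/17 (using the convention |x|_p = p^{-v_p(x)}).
|188/17|_2 = 1/4

Step 1 — compute v_2(x) by factoring powers of 2 out of the numerator and denominator: v_2(188/17) = 2. Step 2 — apply |x|_p = p^{-v_p(x)} = 2^{-2} = 1/4.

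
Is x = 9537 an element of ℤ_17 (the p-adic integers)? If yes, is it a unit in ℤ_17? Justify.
x ∈ ℤ_17 but not a unit; v_17(x) = 2 > 0

ℤ_17 = {x ∈ ℚ_17 : v_17(x) ≥ 0} and ℤ_17^× = {x ∈ ℤ_17 : v_17(x) = 0}. Here v_17(9537) = v_17(num) − v_17(den) = 2; compare against these criteria.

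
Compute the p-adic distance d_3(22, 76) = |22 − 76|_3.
d_3(22, 76) = 1/27

Step 1 — x − y = 22 − 76 = -54. Step 2 — v_3(-54) = 3 (factor: -54 = −(3^3 · 2); the sign does not affect v_p). Step 3 — |x − y|_3 = 3^{-3} = 1/27.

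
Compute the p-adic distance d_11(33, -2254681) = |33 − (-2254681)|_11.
d_11(33, -2254681) = 1/161051

Step 1 — x − y = 33 − (-2254681) = 2254714. Step 2 — v_11(2254714) = 5 (factor: 2254714 = (11^5 · 14); the sign does not affect v_p). Step 3 — |x − y|_11 = 11^{-5} = 1/161051.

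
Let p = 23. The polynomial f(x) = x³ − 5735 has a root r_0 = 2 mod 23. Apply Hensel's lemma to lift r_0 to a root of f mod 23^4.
r_3 = 144764 (mod 279841)

Hensel: r_{i+1} = r_i − f(r_i)/f′(r_i) mod 23^{i+2}, where f′(x) = 3x². Iterate:
  r_0 = 2 (mod 23)
  r_1 = 347 (mod 529)
  r_2 = 10927 (mod 12167)
  r_3 = 144764 (mod 279841)
Final: r = 144764 with f(r) ≡ 0 mod 23^4.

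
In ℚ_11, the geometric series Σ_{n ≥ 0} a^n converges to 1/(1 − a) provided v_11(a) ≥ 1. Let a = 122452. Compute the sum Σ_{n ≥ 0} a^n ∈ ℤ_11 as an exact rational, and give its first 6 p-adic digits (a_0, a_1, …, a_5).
Σ a^n = 1/(1 − a) = -1/122451;  first 6 digits = (1, 0, 0, 4, 8, 0)

v_11(a) = 3 ≥ 1, so the series converges in ℤ_11 to 1/(1 − a) = 1/(1 − 122452) = -1/122451. Expand this rational in ℤ_11: compute digits iteratively via d_i = x_i mod 11, x_{i+1} = (x_i − d_i)/11. The first 6 digits are (1, 0, 0, 4, 8, 0).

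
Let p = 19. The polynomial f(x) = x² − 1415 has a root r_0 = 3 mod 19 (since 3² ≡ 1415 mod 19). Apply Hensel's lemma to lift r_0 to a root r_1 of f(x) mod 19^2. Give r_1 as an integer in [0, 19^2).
r_1 = 117 (mod 361)

Hensel's recurrence: r_{i+1} = r_i − f(r_i)·(f′(r_i))^{-1} mod 19^{i+2}, with f′(x) = 2x. Iterate:
  r_0 = 3 (mod 19)
  r_1 = 117 (mod 361)
Final: r_1 = 117, and one checks f(r_1) ≡ 0 mod 19^2.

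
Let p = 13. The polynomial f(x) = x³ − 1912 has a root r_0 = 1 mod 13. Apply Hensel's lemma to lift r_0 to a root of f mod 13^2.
r_1 = 131 (mod 169)

Hensel: r_{i+1} = r_i − f(r_i)/f′(r_i) mod 13^{i+2}, where f′(x) = 3x². Iterate:
  r_0 = 1 (mod 13)
  r_1 = 131 (mod 169)
Final: r = 131 with f(r) ≡ 0 mod 13^2.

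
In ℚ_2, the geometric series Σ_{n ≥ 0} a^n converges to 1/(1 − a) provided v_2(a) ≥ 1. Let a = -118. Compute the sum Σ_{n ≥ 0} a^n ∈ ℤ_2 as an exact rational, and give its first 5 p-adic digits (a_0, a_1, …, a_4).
Σ a^n = 1/(1 − a) = 1/119;  first 5 digits = (1, 1, 1, 0, 0)

v_2(a) = 1 ≥ 1, so the series converges in ℤ_2 to 1/(1 − a) = 1/(1 − (-118)) = 1/119. Expand this rational in ℤ_2: compute digits iteratively via d_i = x_i mod 2, x_{i+1} = (x_i − d_i)/2. The first 5 digits are (1, 1, 1, 0, 0).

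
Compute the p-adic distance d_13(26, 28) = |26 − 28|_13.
d_13(26, 28) = 1

Step 1 — x − y = 26 − 28 = -2. Step 2 — v_13(-2) = 0 (factor: -2 = −(13^0 · 2); the sign does not affect v_p). Step 3 — |x − y|_13 = 13^{0} = 1.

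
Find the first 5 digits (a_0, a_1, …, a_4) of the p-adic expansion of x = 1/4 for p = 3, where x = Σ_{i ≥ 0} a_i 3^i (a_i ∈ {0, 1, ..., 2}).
(a_0, …, a_4) = (1, 2, 0, 2, 0)

v_3(1/4) = 0 (numerator and denominator both coprime to 3), so x ∈ ℤ_3^×. Compute digits iteratively via a_i = x_i mod 3, x_{i+1} = (x_i − a_i)/3, with x_0 = x:
  x_0 = 1/4;  a_0 = 1;  x_1 = (x_0 − 1)/3 = -1/4
  x_1 = -1/4;  a_1 = 2;  x_2 = (x_1 − 2)/3 = -3/4
  x_2 = -3/4;  a_2 = 0;  x_3 = (x_2 − 0)/3 = -1/4
  x_3 = -1/4;  a_3 = 2;  x_4 = (x_3 − 2)/3 = -3/4
  x_4 = -3/4;  a_4 = 0;  x_5 = (x_4 − 0)/3 = -1/4
Digits: (1, 2, 0, 2, 0).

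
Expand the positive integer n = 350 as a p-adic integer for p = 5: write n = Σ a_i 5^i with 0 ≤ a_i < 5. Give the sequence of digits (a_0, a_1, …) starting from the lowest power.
(a_0, a_1, …) = (0, 0, 4, 2)

Repeated division by 5 gives the digits low-to-high: 350 = 4·5^2 + 2·5^3. Digit sequence: (0, 0, 4, 2).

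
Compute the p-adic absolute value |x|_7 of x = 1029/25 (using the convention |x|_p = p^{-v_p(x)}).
|1029/25|_7 = 1/343

Step 1 — compute v_7(x) by factoring powers of 7 out of the numerator and denominator: v_7(1029/25) = 3. Step 2 — apply |x|_p = p^{-v_p(x)} = 7^{-3} = 1/343.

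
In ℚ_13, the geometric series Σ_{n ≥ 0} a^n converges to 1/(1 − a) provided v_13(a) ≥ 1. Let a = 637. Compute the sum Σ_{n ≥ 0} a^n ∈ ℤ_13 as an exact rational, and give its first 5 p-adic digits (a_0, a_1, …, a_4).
Σ a^n = 1/(1 − a) = -1/636;  first 5 digits = (1, 10, 12, 1, 6)

v_13(a) = 1 ≥ 1, so the series converges in ℤ_13 to 1/(1 − a) = 1/(1 − 637) = -1/636. Expand this rational in ℤ_13: compute digits iteratively via d_i = x_i mod 13, x_{i+1} = (x_i − d_i)/13. The first 5 digits are (1, 10, 12, 1, 6).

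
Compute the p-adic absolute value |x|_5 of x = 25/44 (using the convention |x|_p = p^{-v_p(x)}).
|25/44|_5 = 1/25

Step 1 — compute v_5(x) by factoring powers of 5 out of the numerator and denominator: v_5(25/44) = 2. Step 2 — apply |x|_p = p^{-v_p(x)} = 5^{-2} = 1/25.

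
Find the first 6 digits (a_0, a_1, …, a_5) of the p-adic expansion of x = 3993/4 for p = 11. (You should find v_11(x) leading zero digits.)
(a_0, …, a_5) = (0, 0, 0, 9, 2, 8)

v_11(3993/4) = 3, so a_0 = ... = a_2 = 0. Factor out: x = 11^3 · u with u = 3/4 a unit in ℤ_11. Expand u iteratively via a_{v+i} = u_i mod 11, u_{i+1} = (u_i − a_{v+i})/11:
  u_0 = 3/4;  a_3 = 9;  u_1 = (u_0 − 9)/11 = -3/4
  u_1 = -3/4;  a_4 = 2;  u_2 = (u_1 − 2)/11 = -1/4
  u_2 = -1/4;  a_5 = 8;  u_3 = (u_2 − 8)/11 = -3/4
Digits: (0, 0, 0, 9, 2, 8).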